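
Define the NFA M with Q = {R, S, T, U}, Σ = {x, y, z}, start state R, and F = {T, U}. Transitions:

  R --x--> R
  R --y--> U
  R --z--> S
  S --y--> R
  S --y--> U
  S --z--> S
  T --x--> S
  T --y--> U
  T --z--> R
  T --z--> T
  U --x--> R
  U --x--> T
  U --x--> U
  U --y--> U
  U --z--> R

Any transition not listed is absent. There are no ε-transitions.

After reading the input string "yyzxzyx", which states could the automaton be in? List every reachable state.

{R, T, U}

Start in {R}.
Read 'y': R→{U}; now {U}.
Read 'y': U→{U}; now {U}.
Read 'z': U→{R}; now {R}.
Read 'x': R→{R}; now {R}.
Read 'z': R→{S}; now {S}.
Read 'y': S→{R, U}; now {R, U}.
Read 'x': R→{R}, U→{R, T, U}; now {R, T, U}.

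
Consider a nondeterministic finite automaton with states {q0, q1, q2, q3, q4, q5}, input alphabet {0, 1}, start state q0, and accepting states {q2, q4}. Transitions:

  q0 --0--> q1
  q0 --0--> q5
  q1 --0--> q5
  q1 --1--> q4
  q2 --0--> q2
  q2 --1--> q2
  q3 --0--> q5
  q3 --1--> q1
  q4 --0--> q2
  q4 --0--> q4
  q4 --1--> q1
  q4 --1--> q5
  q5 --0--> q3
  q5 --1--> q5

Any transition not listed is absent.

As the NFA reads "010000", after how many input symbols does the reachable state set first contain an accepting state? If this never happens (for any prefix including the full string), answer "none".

2

Start in {q0}.
Read '0': q0→{q1, q5}; now {q1, q5}.
Read '1': q1→{q4}, q5→{q5}; now {q4, q5}.
None of the earlier sets intersect F, but {q4, q5} does.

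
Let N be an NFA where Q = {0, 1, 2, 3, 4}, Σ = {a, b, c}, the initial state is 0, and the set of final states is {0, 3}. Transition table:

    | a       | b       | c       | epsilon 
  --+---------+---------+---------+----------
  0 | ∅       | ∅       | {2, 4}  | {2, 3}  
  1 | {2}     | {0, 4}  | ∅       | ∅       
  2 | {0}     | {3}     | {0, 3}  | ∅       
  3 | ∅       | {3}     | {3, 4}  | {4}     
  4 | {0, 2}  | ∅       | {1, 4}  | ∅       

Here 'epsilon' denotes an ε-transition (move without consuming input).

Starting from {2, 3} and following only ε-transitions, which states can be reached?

{2, 3, 4}

Begin with {2, 3}.
ε-move 3 → 4; add 4.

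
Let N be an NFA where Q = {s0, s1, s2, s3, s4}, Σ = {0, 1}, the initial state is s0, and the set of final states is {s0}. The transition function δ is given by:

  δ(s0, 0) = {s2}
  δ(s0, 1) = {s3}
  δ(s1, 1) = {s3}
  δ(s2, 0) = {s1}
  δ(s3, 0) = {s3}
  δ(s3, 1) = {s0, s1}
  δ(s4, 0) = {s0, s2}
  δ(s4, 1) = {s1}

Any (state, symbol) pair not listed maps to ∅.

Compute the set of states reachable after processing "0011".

Start in {s0}.
Read '0': s0→{s2}; now {s2}.
Read '0': s2→{s1}; now {s1}.
Read '1': s1→{s3}; now {s3}.
Read '1': s3→{s0, s1}; now {s0, s1}.

{s0, s1}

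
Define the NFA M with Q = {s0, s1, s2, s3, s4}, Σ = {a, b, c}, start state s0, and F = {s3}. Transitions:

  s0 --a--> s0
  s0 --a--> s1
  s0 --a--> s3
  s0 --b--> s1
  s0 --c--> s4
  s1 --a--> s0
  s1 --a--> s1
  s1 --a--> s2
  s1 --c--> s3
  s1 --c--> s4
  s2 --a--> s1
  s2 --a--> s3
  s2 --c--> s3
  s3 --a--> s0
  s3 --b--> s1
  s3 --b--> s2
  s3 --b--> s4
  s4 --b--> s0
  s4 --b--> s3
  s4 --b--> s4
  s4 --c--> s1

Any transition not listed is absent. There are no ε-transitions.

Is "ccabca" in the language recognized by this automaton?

No

Start in {s0}.
Read 'c': {s0} → {s4}.
Read 'c': {s4} → {s1}.
Read 'a': {s1} → {s0, s1, s2}.
Read 'b': {s0, s1, s2} → {s1}.
Read 'c': {s1} → {s3, s4}.
Read 'a': {s3, s4} → {s0}.
The final set {s0} contains no accepting state.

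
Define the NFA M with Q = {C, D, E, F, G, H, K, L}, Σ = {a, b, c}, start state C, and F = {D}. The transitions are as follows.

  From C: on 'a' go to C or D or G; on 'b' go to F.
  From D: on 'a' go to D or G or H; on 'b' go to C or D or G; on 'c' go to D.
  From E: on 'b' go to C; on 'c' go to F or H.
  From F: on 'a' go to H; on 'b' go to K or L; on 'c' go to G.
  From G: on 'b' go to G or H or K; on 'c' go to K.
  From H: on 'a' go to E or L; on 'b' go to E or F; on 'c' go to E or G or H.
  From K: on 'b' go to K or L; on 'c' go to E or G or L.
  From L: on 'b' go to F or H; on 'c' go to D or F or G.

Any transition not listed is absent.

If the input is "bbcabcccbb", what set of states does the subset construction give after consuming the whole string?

{C, D, E, F, G, H, K, L}

Start in {C}.
Read 'b': {C} → {F}.
Read 'b': {F} → {K, L}.
Read 'c': {K, L} → {D, E, F, G, L}.
Read 'a': {D, E, F, G, L} → {D, G, H}.
Read 'b': {D, G, H} → {C, D, E, F, G, H, K}.
Read 'c': {C, D, E, F, G, H, K} → {D, E, F, G, H, K, L}.
Read 'c': {D, E, F, G, H, K, L} → {D, E, F, G, H, K, L}.
Read 'c': {D, E, F, G, H, K, L} → {D, E, F, G, H, K, L}.
Read 'b': {D, E, F, G, H, K, L} → {C, D, E, F, G, H, K, L}.
Read 'b': {C, D, E, F, G, H, K, L} → {C, D, E, F, G, H, K, L}.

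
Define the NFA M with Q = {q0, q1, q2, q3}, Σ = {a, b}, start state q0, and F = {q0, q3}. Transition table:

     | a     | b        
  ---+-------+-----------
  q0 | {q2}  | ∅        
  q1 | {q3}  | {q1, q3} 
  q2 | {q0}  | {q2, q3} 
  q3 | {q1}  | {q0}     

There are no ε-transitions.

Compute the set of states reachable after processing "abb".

{q0, q2, q3}

Start in {q0}.
Read 'a': {q0} → {q2}.
Read 'b': {q2} → {q2, q3}.
Read 'b': {q2, q3} → {q0, q2, q3}.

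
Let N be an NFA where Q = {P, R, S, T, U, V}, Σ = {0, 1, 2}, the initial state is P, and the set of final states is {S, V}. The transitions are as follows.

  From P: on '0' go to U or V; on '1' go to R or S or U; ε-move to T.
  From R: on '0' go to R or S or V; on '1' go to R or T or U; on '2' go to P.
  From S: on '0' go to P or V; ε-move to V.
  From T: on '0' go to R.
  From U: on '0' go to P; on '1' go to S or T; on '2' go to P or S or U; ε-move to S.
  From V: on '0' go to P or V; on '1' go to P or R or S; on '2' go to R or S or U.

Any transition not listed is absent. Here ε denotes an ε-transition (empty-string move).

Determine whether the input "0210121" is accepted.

Start: ε-closure({P}) = {P, T}.
Read '0': P→{U, V}, T→{R}; union {R, U, V}; ε-closure = {R, S, U, V}.
Read '2': R→{P}, S→∅, U→{P, S, U}, V→{R, S, U}; union {P, R, S, U}; ε-closure = {P, R, S, T, U, V}.
Read '1': P→{R, S, U}, R→{R, T, U}, S→∅, T→∅, U→{S, T}, V→{P, R, S}; union {P, R, S, T, U}; ε-closure = {P, R, S, T, U, V}.
Read '0': P→{U, V}, R→{R, S, V}, S→{P, V}, T→{R}, U→{P}, V→{P, V}; union {P, R, S, U, V}; ε-closure = {P, R, S, T, U, V}.
Read '1': P→{R, S, U}, R→{R, T, U}, S→∅, T→∅, U→{S, T}, V→{P, R, S}; union {P, R, S, T, U}; ε-closure = {P, R, S, T, U, V}.
Read '2': P→∅, R→{P}, S→∅, T→∅, U→{P, S, U}, V→{R, S, U}; union {P, R, S, U}; ε-closure = {P, R, S, T, U, V}.
Read '1': P→{R, S, U}, R→{R, T, U}, S→∅, T→∅, U→{S, T}, V→{P, R, S}; union {P, R, S, T, U}; ε-closure = {P, R, S, T, U, V}.
The final set {P, R, S, T, U, V} contains the accepting states S, V.

Yes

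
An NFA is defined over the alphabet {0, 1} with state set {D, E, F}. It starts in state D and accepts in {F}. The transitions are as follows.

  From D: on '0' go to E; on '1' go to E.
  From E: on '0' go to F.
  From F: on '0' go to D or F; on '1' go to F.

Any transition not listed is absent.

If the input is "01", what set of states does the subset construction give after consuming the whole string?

∅

Start in {D}.
Read '0': D→{E}; now {E}.
Read '1': E→∅; now ∅.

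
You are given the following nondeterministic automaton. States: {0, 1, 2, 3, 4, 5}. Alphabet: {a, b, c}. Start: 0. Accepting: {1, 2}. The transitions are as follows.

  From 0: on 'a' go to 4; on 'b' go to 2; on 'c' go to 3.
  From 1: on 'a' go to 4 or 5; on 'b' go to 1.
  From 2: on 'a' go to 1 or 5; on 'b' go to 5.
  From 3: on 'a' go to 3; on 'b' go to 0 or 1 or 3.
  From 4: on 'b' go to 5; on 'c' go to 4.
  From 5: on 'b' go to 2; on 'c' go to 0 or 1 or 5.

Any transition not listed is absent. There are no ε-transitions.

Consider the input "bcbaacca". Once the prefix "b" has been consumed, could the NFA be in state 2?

Start in {0}.
Read 'b': {0} → {2}.
State 2 is in {2}.

Yes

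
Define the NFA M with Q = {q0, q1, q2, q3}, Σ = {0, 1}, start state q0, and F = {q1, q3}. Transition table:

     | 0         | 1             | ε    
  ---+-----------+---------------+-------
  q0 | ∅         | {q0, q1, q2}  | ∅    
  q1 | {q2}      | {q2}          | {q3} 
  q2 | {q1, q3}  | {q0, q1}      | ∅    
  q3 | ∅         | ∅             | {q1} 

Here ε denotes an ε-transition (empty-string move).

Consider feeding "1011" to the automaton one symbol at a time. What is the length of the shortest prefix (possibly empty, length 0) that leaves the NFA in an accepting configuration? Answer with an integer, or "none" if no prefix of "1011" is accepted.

Start in {q0}.
Read '1': {q0} → {q0, q1, q2, q3}.
None of the earlier sets intersect F, but {q0, q1, q2, q3} does.

1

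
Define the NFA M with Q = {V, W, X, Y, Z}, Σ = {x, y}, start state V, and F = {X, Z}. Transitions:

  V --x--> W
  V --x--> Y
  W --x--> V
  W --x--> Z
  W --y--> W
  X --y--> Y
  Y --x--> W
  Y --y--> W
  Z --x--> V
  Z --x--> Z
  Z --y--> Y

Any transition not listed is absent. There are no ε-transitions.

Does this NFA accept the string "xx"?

Start in {V}.
Read 'x': V→{W, Y}; now {W, Y}.
Read 'x': W→{V, Z}, Y→{W}; now {V, W, Z}.
The final set {V, W, Z} contains the accepting state Z.

Yes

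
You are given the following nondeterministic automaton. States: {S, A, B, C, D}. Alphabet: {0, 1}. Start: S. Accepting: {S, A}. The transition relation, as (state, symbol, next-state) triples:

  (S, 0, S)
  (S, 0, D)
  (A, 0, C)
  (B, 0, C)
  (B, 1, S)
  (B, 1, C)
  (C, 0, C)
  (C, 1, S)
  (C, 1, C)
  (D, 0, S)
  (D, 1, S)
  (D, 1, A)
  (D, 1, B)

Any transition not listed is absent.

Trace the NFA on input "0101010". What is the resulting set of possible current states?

Start in {S}.
Read '0': S→{S, D}; now {S, D}.
Read '1': S→∅, D→{S, A, B}; now {S, A, B}.
Read '0': S→{S, D}, A→{C}, B→{C}; now {S, C, D}.
Read '1': S→∅, C→{S, C}, D→{S, A, B}; now {S, A, B, C}.
Read '0': S→{S, D}, A→{C}, B→{C}, C→{C}; now {S, C, D}.
Read '1': S→∅, C→{S, C}, D→{S, A, B}; now {S, A, B, C}.
Read '0': S→{S, D}, A→{C}, B→{C}, C→{C}; now {S, C, D}.

{S, C, D}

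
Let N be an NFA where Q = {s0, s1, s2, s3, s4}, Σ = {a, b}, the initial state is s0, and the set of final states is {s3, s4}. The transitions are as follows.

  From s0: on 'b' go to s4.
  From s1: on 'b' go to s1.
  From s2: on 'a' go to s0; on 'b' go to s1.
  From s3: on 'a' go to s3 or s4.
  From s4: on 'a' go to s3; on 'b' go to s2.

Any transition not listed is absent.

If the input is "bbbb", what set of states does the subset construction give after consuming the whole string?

{s1}

Start in {s0}.
Read 'b': s0→{s4}; now {s4}.
Read 'b': s4→{s2}; now {s2}.
Read 'b': s2→{s1}; now {s1}.
Read 'b': s1→{s1}; now {s1}.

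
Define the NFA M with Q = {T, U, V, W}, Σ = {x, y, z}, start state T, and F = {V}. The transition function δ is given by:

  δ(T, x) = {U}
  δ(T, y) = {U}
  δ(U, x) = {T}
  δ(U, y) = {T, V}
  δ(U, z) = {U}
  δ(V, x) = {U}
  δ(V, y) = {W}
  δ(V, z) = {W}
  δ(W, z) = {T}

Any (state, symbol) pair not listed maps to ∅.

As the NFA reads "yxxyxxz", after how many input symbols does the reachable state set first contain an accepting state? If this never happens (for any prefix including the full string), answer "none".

Start in {T}.
Read 'y': T→{U}; now {U}.
Read 'x': U→{T}; now {T}.
Read 'x': T→{U}; now {U}.
Read 'y': U→{T, V}; now {T, V}.
None of the earlier sets intersect F, but {T, V} does.

4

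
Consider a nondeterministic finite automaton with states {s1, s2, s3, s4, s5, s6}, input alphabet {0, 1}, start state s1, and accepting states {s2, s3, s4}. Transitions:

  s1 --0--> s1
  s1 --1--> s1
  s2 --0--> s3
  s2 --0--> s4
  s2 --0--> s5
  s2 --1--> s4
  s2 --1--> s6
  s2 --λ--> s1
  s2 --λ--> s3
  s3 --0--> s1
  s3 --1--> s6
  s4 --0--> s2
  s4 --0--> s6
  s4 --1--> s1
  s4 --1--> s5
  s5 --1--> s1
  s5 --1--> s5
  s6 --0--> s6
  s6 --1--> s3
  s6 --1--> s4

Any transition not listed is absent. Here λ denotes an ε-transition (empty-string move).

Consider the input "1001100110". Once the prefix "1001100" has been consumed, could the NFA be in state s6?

No

Start in {s1}.
Read '1': s1→{s1}; now {s1}.
Read '0': s1→{s1}; now {s1}.
Read '0': s1→{s1}; now {s1}.
Read '1': s1→{s1}; now {s1}.
Read '1': s1→{s1}; now {s1}.
Read '0': s1→{s1}; now {s1}.
Read '0': s1→{s1}; now {s1}.
State s6 is not in {s1}.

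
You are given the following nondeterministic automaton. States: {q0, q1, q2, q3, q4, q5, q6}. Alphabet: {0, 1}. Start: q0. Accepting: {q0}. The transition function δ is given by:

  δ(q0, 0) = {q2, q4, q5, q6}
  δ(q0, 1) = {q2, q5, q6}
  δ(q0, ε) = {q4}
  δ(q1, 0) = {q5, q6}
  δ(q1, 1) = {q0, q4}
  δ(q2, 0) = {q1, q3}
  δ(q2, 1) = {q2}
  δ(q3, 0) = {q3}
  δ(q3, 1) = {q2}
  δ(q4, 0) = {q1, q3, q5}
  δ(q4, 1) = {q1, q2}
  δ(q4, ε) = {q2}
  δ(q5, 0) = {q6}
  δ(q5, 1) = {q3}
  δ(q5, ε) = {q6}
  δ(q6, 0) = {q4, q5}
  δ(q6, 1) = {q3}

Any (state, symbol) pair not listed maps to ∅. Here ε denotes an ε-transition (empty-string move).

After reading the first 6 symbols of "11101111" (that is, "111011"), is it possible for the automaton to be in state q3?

Start: ε-closure({q0}) = {q0, q2, q4}.
Read '1': {q0, q2, q4} → {q1, q2, q5, q6}.
Read '1': {q1, q2, q5, q6} → {q0, q2, q3, q4}.
Read '1': {q0, q2, q3, q4} → {q1, q2, q5, q6}.
Read '0': {q1, q2, q5, q6} → {q1, q2, q3, q4, q5, q6}.
Read '1': {q1, q2, q3, q4, q5, q6} → {q0, q1, q2, q3, q4}.
Read '1': {q0, q1, q2, q3, q4} → {q0, q1, q2, q4, q5, q6}.
State q3 is not in {q0, q1, q2, q4, q5, q6}.

No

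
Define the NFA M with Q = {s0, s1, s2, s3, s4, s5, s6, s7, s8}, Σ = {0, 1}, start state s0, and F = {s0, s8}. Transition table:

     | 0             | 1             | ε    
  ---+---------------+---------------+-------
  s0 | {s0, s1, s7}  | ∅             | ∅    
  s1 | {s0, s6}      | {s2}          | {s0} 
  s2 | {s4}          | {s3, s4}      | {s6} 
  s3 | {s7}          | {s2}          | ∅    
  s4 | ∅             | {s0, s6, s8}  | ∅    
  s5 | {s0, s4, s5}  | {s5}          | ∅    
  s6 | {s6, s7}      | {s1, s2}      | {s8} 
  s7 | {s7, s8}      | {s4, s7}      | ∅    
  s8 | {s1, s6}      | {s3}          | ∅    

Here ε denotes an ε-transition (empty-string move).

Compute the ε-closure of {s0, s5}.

{s0, s5}

Begin with {s0, s5}.
No ε-moves leave this set, so the closure equals the set itself.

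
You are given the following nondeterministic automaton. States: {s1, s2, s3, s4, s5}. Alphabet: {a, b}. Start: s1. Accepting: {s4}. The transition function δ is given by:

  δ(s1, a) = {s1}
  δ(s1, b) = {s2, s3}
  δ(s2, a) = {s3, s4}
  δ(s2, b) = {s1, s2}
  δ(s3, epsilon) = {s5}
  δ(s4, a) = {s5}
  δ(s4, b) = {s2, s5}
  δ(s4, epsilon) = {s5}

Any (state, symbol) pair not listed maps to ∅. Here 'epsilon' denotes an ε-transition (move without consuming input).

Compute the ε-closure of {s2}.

{s2}

Begin with {s2}.
No ε-moves leave this set, so the closure equals the set itself.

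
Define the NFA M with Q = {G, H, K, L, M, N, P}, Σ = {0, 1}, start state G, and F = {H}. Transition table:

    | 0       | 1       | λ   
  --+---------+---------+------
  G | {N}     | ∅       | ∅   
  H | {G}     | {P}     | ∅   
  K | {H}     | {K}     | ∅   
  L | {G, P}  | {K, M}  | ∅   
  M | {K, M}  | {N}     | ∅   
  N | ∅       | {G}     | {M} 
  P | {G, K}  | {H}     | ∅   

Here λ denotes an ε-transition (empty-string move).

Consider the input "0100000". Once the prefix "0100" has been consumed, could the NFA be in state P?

Start in {G}.
Read '0': {G} → {M, N}.
Read '1': {M, N} → {G, M, N}.
Read '0': {G, M, N} → {K, M, N}.
Read '0': {K, M, N} → {H, K, M}.
State P is not in {H, K, M}.

No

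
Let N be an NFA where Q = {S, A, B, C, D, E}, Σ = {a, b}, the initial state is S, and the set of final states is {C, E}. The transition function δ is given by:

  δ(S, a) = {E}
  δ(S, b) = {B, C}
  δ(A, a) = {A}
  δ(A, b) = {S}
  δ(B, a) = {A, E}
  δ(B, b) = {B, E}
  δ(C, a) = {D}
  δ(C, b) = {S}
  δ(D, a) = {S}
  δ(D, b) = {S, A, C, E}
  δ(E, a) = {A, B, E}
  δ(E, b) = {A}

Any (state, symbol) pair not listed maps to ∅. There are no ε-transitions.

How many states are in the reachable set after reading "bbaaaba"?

3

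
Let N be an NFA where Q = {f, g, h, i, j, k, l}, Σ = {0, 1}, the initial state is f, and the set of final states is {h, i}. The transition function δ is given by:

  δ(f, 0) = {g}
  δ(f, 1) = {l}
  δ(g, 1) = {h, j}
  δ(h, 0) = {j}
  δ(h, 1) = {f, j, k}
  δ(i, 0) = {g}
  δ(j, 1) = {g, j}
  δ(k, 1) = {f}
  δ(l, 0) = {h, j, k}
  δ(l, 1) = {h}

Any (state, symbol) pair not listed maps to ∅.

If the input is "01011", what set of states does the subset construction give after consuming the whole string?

{g, h, j}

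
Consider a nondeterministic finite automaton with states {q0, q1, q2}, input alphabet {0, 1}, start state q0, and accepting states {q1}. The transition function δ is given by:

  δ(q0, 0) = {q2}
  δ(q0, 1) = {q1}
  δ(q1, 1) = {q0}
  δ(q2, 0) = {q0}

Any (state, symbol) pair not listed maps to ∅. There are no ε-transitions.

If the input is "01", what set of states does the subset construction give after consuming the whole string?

∅

Start in {q0}.
Read '0': {q0} → {q2}.
Read '1': {q2} → ∅.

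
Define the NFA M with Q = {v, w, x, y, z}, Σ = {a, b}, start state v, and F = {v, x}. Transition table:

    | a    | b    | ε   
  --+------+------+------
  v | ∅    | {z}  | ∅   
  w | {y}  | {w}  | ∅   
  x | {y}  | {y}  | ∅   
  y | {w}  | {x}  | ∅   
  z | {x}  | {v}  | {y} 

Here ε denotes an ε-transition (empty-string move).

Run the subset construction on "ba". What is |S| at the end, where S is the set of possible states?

2

Start in {v}.
Read 'b': v→{z}; union {z}; ε-closure = {y, z}.
Read 'a': y→{w}, z→{x}; now {w, x}.
That set has 2 states.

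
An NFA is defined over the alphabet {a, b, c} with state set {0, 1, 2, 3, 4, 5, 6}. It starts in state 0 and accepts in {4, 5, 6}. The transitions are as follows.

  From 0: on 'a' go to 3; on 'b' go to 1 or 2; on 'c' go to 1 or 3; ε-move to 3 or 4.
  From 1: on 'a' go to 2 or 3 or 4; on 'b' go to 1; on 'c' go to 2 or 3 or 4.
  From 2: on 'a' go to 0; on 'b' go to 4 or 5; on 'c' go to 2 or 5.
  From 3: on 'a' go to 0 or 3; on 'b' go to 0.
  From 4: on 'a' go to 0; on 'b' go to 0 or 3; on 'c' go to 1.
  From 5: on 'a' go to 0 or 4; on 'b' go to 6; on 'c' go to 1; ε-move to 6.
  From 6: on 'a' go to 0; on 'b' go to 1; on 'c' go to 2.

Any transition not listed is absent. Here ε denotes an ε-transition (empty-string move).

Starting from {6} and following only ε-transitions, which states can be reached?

{6}

Begin with {6}.
No ε-moves leave this set, so the closure equals the set itself.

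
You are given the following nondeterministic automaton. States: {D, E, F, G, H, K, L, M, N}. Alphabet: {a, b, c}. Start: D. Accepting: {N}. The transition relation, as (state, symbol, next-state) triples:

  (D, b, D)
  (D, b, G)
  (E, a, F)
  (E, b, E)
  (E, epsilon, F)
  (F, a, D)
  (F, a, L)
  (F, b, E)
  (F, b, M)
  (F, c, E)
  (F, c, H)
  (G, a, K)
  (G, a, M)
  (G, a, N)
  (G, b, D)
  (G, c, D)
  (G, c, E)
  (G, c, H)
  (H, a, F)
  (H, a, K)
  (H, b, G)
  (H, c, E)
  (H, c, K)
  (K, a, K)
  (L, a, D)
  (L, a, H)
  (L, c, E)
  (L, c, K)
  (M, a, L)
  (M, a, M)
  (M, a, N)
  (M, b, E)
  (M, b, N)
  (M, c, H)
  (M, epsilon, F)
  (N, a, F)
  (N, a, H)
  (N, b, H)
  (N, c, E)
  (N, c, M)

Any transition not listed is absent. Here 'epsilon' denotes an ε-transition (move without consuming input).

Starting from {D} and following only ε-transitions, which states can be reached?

{D}

Begin with {D}.
No ε-moves leave this set, so the closure equals the set itself.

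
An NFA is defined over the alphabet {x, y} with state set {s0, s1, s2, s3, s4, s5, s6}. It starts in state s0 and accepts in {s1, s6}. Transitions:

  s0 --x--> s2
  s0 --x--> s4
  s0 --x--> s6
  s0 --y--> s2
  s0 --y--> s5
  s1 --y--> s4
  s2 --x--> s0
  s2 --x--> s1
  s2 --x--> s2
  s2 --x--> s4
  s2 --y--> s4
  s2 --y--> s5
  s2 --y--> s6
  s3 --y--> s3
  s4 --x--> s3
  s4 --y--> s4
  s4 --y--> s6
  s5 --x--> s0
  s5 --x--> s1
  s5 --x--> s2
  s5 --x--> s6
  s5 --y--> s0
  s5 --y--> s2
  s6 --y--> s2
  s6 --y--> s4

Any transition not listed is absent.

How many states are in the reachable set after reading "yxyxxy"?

5

Start in {s0}.
Read 'y': s0→{s2, s5}; now {s2, s5}.
Read 'x': s2→{s0, s1, s2, s4}, s5→{s0, s1, s2, s6}; now {s0, s1, s2, s4, s6}.
Read 'y': s0→{s2, s5}, s1→{s4}, s2→{s4, s5, s6}, s4→{s4, s6}, s6→{s2, s4}; now {s2, s4, s5, s6}.
Read 'x': s2→{s0, s1, s2, s4}, s4→{s3}, s5→{s0, s1, s2, s6}, s6→∅; now {s0, s1, s2, s3, s4, s6}.
Read 'x': s0→{s2, s4, s6}, s1→∅, s2→{s0, s1, s2, s4}, s3→∅, s4→{s3}, s6→∅; now {s0, s1, s2, s3, s4, s6}.
Read 'y': s0→{s2, s5}, s1→{s4}, s2→{s4, s5, s6}, s3→{s3}, s4→{s4, s6}, s6→{s2, s4}; now {s2, s3, s4, s5, s6}.
That set has 5 states.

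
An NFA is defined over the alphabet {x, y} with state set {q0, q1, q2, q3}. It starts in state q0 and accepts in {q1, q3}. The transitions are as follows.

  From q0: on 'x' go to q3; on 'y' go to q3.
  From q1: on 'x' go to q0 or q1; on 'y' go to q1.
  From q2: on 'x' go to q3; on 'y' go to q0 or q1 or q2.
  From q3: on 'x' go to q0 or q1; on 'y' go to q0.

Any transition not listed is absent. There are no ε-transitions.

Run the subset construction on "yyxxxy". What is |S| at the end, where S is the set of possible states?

3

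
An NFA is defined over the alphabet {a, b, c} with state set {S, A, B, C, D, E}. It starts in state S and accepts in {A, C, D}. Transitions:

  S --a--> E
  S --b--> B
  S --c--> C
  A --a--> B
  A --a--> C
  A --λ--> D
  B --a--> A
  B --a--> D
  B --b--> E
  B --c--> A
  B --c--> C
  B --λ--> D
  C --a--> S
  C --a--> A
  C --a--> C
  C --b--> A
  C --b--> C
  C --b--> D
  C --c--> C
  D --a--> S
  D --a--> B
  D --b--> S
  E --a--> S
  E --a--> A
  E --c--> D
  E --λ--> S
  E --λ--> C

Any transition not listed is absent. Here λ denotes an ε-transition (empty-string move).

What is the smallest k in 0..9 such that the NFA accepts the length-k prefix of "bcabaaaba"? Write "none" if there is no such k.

1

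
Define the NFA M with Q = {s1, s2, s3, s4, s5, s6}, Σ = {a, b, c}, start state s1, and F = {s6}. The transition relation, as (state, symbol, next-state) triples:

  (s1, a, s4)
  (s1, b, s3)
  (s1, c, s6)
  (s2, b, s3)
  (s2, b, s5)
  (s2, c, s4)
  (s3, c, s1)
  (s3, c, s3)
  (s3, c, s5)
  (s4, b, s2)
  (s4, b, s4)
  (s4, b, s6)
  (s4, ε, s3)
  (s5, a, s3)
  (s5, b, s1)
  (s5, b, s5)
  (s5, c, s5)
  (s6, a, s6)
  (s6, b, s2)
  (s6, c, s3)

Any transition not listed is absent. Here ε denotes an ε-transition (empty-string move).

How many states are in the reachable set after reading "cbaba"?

Start in {s1}.
Read 'c': s1→{s6}; now {s6}.
Read 'b': s6→{s2}; now {s2}.
Read 'a': s2→∅; now ∅.
The set is empty and remains empty for the remaining 2 symbols.
That set has 0 states.

0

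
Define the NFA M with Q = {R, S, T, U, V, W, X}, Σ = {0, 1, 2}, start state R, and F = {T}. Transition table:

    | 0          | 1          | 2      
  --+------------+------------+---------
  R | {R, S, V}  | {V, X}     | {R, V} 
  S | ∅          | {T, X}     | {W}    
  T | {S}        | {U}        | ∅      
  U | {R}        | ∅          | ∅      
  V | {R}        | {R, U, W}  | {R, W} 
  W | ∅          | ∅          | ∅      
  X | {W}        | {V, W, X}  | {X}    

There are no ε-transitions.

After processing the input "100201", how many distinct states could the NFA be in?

Start in {R}.
Read '1': {R} → {V, X}.
Read '0': {V, X} → {R, W}.
Read '0': {R, W} → {R, S, V}.
Read '2': {R, S, V} → {R, V, W}.
Read '0': {R, V, W} → {R, S, V}.
Read '1': {R, S, V} → {R, T, U, V, W, X}.
That set has 6 states.

6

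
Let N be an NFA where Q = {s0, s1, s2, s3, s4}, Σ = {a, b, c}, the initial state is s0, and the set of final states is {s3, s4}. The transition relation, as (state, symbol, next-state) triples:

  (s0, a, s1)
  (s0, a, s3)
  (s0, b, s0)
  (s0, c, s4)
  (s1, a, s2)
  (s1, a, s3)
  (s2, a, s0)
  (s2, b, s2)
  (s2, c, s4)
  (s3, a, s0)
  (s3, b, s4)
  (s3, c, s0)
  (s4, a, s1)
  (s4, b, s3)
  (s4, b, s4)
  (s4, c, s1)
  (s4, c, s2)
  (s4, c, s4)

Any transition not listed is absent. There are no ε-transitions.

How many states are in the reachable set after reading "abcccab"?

Start in {s0}.
Read 'a': {s0} → {s1, s3}.
Read 'b': {s1, s3} → {s4}.
Read 'c': {s4} → {s1, s2, s4}.
Read 'c': {s1, s2, s4} → {s1, s2, s4}.
Read 'c': {s1, s2, s4} → {s1, s2, s4}.
Read 'a': {s1, s2, s4} → {s0, s1, s2, s3}.
Read 'b': {s0, s1, s2, s3} → {s0, s2, s4}.
That set has 3 states.

3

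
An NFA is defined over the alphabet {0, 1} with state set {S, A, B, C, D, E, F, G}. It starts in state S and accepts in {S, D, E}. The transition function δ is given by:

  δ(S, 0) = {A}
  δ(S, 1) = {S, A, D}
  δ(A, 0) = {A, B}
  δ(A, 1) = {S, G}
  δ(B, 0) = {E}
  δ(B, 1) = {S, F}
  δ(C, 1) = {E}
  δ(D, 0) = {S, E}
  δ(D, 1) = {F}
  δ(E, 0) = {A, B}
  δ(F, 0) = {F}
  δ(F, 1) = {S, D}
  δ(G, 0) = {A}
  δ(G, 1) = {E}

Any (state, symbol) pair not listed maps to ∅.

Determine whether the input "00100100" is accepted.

No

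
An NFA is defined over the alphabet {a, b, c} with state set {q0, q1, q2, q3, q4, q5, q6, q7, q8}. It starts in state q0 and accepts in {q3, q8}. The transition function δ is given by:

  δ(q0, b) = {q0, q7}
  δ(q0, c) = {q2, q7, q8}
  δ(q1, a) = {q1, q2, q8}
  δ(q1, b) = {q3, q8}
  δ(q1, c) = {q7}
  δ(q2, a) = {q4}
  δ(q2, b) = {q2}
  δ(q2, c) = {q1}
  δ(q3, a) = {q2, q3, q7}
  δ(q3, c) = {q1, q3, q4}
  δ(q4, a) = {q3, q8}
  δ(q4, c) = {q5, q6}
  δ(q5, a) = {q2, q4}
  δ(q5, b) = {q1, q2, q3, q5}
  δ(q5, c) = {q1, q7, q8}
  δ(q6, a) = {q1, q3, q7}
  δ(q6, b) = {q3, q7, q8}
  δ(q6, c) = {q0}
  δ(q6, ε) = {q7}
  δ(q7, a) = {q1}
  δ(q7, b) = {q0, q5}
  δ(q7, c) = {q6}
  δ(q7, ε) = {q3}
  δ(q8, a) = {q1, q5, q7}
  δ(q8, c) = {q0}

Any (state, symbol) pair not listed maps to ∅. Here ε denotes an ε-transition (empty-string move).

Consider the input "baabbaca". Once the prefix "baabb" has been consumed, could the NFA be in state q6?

No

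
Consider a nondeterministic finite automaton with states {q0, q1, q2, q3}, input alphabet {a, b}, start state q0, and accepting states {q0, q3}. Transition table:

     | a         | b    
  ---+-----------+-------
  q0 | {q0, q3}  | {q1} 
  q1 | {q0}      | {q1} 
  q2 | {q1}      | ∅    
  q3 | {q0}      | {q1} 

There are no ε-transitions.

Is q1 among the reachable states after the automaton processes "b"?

Yes

Start in {q0}.
Read 'b': q0→{q1}; now {q1}.
State q1 is in {q1}.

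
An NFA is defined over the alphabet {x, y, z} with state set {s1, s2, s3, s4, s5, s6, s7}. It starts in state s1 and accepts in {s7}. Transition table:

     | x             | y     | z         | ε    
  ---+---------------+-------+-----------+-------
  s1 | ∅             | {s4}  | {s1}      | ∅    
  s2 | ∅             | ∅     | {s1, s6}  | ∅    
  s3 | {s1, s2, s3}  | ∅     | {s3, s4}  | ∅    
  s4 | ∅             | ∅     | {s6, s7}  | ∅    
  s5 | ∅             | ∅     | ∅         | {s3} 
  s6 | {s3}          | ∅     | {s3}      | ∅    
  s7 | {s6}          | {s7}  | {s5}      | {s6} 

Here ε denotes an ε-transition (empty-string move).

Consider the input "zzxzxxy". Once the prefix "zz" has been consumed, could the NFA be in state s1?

Start in {s1}.
Read 'z': s1→{s1}; now {s1}.
Read 'z': s1→{s1}; now {s1}.
State s1 is in {s1}.

Yes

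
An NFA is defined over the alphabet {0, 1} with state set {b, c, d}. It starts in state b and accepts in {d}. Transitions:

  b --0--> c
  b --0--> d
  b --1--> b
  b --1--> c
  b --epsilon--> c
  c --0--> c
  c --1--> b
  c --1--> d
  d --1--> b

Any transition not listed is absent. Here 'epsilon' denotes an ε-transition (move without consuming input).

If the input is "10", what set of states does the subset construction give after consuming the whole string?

Start: ε-closure({b}) = {b, c}.
Read '1': {b, c} → {b, c, d}.
Read '0': {b, c, d} → {c, d}.

{c, d}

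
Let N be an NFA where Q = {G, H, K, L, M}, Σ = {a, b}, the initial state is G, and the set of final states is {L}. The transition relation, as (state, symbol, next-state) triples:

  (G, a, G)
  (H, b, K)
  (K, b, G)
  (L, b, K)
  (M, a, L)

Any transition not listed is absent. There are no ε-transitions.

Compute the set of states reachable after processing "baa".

Start in {G}.
Read 'b': G→∅; now ∅.
The set is empty and remains empty for the remaining 2 symbols.

∅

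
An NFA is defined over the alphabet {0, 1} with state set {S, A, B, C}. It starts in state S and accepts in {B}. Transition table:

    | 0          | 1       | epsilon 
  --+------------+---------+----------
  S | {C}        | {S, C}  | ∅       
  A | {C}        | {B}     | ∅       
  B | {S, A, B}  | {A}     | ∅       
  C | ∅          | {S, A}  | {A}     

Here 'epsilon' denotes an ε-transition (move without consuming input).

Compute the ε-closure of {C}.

Begin with {C}.
ε-move C → A; add A.

{A, C}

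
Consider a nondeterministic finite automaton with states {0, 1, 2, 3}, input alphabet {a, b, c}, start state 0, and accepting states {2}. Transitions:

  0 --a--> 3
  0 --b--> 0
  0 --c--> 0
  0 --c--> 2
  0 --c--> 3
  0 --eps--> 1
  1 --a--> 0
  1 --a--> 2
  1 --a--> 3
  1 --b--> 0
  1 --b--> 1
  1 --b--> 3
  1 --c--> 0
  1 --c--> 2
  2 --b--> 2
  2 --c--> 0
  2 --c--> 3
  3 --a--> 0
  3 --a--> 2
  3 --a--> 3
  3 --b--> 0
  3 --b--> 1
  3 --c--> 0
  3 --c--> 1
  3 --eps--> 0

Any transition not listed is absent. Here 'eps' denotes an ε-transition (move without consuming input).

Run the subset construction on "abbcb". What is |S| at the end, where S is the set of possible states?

Start: ε-closure({0}) = {0, 1}.
Read 'a': 0→{3}, 1→{0, 2, 3}; union {0, 2, 3}; ε-closure = {0, 1, 2, 3}.
Read 'b': 0→{0}, 1→{0, 1, 3}, 2→{2}, 3→{0, 1}; now {0, 1, 2, 3}.
Read 'b': 0→{0}, 1→{0, 1, 3}, 2→{2}, 3→{0, 1}; now {0, 1, 2, 3}.
Read 'c': 0→{0, 2, 3}, 1→{0, 2}, 2→{0, 3}, 3→{0, 1}; now {0, 1, 2, 3}.
Read 'b': 0→{0}, 1→{0, 1, 3}, 2→{2}, 3→{0, 1}; now {0, 1, 2, 3}.
That set has 4 states.

4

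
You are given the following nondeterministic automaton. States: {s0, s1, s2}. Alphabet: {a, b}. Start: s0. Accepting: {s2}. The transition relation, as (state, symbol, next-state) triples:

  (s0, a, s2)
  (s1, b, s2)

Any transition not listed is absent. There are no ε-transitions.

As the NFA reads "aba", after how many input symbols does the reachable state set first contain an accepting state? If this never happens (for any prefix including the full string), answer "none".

Start in {s0}.
Read 'a': s0→{s2}; now {s2}.
None of the earlier sets intersect F, but {s2} does.

1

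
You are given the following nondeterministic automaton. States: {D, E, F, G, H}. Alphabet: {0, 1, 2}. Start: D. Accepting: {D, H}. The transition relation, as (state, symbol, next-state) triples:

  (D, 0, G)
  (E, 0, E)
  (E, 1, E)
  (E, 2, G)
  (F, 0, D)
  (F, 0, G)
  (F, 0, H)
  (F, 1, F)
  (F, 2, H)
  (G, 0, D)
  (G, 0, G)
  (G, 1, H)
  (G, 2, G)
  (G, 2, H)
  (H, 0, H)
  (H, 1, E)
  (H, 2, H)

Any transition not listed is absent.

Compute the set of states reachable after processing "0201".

{E, H}

Start in {D}.
Read '0': D→{G}; now {G}.
Read '2': G→{G, H}; now {G, H}.
Read '0': G→{D, G}, H→{H}; now {D, G, H}.
Read '1': D→∅, G→{H}, H→{E}; now {E, H}.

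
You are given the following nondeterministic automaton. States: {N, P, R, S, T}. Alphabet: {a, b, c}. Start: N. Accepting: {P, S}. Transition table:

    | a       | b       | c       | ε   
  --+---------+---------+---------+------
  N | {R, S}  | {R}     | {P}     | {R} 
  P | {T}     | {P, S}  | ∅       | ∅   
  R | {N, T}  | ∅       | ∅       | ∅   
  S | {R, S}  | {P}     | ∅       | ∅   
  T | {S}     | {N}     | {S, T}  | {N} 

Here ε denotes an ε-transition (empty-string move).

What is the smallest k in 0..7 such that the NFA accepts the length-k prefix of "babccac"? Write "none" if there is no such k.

Start: ε-closure({N}) = {N, R}.
Read 'b': N→{R}, R→∅; now {R}.
Read 'a': R→{N, T}; union {N, T}; ε-closure = {N, R, T}.
Read 'b': N→{R}, R→∅, T→{N}; now {N, R}.
Read 'c': N→{P}, R→∅; now {P}.
None of the earlier sets intersect F, but {P} does.

4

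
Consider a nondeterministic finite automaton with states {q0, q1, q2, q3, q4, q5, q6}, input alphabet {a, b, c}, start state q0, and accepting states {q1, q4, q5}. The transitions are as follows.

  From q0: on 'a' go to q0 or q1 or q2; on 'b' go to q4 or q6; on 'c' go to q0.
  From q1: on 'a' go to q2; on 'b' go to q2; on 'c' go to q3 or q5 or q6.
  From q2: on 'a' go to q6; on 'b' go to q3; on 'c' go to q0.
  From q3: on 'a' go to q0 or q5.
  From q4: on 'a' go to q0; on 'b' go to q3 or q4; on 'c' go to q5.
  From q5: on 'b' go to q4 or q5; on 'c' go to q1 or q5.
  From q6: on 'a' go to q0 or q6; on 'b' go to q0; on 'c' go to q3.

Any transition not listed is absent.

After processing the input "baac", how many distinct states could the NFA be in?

4

Start in {q0}.
Read 'b': q0→{q4, q6}; now {q4, q6}.
Read 'a': q4→{q0}, q6→{q0, q6}; now {q0, q6}.
Read 'a': q0→{q0, q1, q2}, q6→{q0, q6}; now {q0, q1, q2, q6}.
Read 'c': q0→{q0}, q1→{q3, q5, q6}, q2→{q0}, q6→{q3}; now {q0, q3, q5, q6}.
That set has 4 states.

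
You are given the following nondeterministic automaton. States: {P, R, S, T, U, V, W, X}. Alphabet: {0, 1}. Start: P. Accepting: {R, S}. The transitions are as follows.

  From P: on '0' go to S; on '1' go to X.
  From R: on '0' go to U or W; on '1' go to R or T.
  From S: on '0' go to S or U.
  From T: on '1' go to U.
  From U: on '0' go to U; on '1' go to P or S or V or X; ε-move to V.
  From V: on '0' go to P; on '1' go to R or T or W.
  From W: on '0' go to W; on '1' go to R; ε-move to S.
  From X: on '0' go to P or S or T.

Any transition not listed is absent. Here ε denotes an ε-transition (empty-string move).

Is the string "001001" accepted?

Yes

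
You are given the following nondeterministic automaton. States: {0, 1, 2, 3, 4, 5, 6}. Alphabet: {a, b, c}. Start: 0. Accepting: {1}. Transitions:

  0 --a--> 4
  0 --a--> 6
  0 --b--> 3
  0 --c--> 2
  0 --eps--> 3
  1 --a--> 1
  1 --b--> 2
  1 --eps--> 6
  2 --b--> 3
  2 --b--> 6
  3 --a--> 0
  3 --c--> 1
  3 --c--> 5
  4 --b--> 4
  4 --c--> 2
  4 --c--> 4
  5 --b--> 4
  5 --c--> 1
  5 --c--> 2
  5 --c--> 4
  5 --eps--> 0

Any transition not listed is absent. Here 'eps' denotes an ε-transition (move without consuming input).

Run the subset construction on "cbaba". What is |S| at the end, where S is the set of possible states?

Start: ε-closure({0}) = {0, 3}.
Read 'c': 0→{2}, 3→{1, 5}; union {1, 2, 5}; ε-closure = {0, 1, 2, 3, 5, 6}.
Read 'b': 0→{3}, 1→{2}, 2→{3, 6}, 3→∅, 5→{4}, 6→∅; now {2, 3, 4, 6}.
Read 'a': 2→∅, 3→{0}, 4→∅, 6→∅; union {0}; ε-closure = {0, 3}.
Read 'b': 0→{3}, 3→∅; now {3}.
Read 'a': 3→{0}; union {0}; ε-closure = {0, 3}.
That set has 2 states.

2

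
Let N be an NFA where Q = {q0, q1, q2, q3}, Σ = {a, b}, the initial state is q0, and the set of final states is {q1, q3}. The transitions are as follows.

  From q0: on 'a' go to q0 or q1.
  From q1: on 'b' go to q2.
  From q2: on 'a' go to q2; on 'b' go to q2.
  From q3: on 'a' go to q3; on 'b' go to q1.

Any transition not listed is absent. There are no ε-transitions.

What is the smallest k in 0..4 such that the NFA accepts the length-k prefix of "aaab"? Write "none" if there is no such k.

1

Start in {q0}.
Read 'a': q0→{q0, q1}; now {q0, q1}.
None of the earlier sets intersect F, but {q0, q1} does.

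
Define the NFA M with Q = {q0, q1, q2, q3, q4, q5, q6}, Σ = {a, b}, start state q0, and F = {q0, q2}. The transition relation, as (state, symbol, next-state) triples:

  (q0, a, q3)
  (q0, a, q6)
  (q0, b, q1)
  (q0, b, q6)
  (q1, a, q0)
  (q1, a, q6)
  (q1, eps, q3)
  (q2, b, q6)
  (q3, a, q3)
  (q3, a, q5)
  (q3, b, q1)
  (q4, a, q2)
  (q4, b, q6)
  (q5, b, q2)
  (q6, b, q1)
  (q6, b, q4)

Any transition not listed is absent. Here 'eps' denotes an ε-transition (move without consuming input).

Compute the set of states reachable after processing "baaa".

{q3, q5}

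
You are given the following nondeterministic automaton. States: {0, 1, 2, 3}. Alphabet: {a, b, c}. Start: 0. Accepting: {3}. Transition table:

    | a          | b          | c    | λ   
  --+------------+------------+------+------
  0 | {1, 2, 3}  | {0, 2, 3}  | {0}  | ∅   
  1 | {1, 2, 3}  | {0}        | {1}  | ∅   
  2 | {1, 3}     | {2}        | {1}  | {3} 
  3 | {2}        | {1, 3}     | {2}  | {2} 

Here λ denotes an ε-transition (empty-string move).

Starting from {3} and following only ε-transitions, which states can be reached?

Begin with {3}.
ε-move 3 → 2; add 2.

{2, 3}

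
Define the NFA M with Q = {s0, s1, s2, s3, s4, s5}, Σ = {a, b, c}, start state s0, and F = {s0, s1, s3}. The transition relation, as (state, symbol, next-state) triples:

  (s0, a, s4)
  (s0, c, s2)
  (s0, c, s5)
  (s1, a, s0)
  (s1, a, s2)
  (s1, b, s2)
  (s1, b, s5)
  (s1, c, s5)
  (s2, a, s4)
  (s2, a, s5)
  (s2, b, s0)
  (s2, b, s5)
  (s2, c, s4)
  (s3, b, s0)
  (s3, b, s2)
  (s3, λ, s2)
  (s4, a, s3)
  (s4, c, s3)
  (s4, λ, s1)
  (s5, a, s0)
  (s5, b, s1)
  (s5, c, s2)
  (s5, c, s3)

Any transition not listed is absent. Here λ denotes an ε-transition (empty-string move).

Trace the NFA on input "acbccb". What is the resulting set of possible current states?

{s0, s1, s2, s5}

Start in {s0}.
Read 'a': {s0} → {s1, s4}.
Read 'c': {s1, s4} → {s2, s3, s5}.
Read 'b': {s2, s3, s5} → {s0, s1, s2, s5}.
Read 'c': {s0, s1, s2, s5} → {s1, s2, s3, s4, s5}.
Read 'c': {s1, s2, s3, s4, s5} → {s1, s2, s3, s4, s5}.
Read 'b': {s1, s2, s3, s4, s5} → {s0, s1, s2, s5}.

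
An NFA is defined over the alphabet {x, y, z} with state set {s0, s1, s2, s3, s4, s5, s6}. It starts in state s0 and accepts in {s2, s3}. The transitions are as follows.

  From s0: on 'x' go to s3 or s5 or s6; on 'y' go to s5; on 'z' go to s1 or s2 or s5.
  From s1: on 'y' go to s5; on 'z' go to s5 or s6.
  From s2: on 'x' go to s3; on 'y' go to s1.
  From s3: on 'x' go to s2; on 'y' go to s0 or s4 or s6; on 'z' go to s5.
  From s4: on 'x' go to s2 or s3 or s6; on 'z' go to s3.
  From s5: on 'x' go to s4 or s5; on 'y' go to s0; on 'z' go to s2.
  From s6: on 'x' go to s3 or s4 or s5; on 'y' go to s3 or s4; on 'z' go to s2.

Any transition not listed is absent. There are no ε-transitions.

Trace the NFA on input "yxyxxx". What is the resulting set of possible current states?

Start in {s0}.
Read 'y': s0→{s5}; now {s5}.
Read 'x': s5→{s4, s5}; now {s4, s5}.
Read 'y': s4→∅, s5→{s0}; now {s0}.
Read 'x': s0→{s3, s5, s6}; now {s3, s5, s6}.
Read 'x': s3→{s2}, s5→{s4, s5}, s6→{s3, s4, s5}; now {s2, s3, s4, s5}.
Read 'x': s2→{s3}, s3→{s2}, s4→{s2, s3, s6}, s5→{s4, s5}; now {s2, s3, s4, s5, s6}.

{s2, s3, s4, s5, s6}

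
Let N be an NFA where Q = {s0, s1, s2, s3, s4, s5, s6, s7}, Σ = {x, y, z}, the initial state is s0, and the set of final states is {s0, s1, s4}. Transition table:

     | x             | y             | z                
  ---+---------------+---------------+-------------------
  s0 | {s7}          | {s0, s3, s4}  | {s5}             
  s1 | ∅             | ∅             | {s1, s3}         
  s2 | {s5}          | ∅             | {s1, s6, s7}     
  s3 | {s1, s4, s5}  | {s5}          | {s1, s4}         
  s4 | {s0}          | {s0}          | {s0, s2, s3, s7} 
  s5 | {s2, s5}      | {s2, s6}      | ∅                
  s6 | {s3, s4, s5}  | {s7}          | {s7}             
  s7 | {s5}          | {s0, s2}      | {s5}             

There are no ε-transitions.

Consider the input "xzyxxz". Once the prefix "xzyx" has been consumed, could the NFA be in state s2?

Start in {s0}.
Read 'x': s0→{s7}; now {s7}.
Read 'z': s7→{s5}; now {s5}.
Read 'y': s5→{s2, s6}; now {s2, s6}.
Read 'x': s2→{s5}, s6→{s3, s4, s5}; now {s3, s4, s5}.
State s2 is not in {s3, s4, s5}.

No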